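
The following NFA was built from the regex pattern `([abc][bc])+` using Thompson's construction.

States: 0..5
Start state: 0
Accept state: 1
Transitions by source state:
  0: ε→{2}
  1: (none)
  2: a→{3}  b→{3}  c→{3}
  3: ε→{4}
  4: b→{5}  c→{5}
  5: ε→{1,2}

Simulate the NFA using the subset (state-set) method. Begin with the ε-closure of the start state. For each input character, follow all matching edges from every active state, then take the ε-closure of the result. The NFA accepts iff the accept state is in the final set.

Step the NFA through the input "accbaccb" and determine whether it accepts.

initial (ε-close {0}): {0,2}
'a' @ 1: {3,4}
'c' @ 2: {1,2,5}  (accept∈set)
'c' @ 3: {3,4}
'b' @ 4: {1,2,5}  (accept∈set)
'a' @ 5: {3,4}
'c' @ 6: {1,2,5}  (accept∈set)
'c' @ 7: {3,4}
'b' @ 8: {1,2,5}  (accept∈set)
final: {1,2,5}; accept 1 in set

Answer: ACCEPT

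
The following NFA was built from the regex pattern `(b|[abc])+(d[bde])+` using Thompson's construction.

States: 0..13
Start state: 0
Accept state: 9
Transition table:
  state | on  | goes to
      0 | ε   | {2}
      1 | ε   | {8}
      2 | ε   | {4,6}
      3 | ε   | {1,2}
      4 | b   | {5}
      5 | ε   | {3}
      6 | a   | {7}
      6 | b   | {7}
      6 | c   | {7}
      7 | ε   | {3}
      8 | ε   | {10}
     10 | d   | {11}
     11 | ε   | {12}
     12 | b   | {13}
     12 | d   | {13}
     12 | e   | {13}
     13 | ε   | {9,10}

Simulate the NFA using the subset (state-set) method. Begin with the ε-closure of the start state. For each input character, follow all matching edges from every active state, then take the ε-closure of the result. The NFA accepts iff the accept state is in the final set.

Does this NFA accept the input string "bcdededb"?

initial (ε-close {0}): {0,2,4,6}
'b' @ 1: {1,2,3,4,5,6,7,8,10}
'c' @ 2: {1,2,3,4,6,7,8,10}
'd' @ 3: {11,12}
'e' @ 4: {9,10,13}  ✓accept
'd' @ 5: {11,12}
'e' @ 6: {9,10,13}  ✓accept
'd' @ 7: {11,12}
'b' @ 8: {9,10,13}  ✓accept
end set {9,10,13} — state 9 in

Answer: ACCEPT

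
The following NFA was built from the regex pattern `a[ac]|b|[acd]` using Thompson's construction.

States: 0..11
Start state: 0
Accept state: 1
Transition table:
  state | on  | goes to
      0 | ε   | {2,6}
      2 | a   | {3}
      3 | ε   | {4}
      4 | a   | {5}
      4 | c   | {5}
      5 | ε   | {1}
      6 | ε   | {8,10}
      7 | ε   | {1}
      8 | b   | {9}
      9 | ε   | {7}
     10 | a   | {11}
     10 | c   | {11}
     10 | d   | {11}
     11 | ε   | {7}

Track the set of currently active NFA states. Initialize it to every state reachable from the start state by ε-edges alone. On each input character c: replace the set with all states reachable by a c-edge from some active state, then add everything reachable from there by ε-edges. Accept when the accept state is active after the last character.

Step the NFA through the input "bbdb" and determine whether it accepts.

Answer: REJECT

Steps:
start: ε-closure({0}) = {0,2,6,8,10}
'b' @ 1: {1,7,9}  (accept∈set)
'b' @ 2: {}  — dead — no transitions
rest 'db' ignored (set empty)
after full input: {}  (accept=1 not in)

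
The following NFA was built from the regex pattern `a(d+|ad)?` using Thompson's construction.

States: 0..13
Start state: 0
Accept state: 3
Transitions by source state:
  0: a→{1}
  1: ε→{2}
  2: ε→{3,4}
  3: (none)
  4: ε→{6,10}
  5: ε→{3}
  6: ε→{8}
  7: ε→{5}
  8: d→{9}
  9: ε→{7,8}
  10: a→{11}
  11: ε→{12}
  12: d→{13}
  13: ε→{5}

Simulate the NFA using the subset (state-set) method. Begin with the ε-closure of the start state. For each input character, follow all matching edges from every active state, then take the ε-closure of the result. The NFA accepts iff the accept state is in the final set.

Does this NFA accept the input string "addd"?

start: ε-closure({0}) = {0}
'a' @ 1: {1,2,3,4,6,8,10}  (accept∈set)
'd' @ 2: {3,5,7,8,9}  (accept∈set)
'd' @ 3: {3,5,7,8,9}  (accept∈set)
'd' @ 4: {3,5,7,8,9}  (accept∈set)
final: {3,5,7,8,9}; accept 3 in set

Answer: ACCEPT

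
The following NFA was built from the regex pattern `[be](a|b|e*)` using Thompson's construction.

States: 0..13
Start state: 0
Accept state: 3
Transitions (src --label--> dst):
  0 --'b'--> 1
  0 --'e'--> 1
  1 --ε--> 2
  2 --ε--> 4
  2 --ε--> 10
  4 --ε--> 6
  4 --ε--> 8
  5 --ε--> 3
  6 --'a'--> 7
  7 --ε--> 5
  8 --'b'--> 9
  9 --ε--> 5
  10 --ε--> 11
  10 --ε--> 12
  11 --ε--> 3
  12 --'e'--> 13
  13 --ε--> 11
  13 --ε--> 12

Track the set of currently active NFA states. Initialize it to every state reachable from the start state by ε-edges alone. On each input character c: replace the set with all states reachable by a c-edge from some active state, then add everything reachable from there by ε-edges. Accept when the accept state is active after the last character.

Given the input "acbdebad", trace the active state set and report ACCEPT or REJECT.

initial (ε-close {0}): {0}
'a' @ 1: {}  — dead — no transitions
rest 'cbdebad' ignored (set empty)
final: {}; accept 3 not in set

Answer: REJECT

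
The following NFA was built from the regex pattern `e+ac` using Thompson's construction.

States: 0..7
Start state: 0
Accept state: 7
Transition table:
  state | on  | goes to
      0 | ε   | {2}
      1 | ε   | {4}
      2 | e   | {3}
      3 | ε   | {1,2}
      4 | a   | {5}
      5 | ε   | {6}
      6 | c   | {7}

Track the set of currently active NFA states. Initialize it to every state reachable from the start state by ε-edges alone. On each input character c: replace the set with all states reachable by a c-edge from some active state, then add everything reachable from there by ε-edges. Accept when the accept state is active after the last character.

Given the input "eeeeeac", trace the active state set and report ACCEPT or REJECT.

S₀ = ε-closure({0}) = {0,2}
'e' @ 1: {1,2,3,4}
'e' @ 2: {1,2,3,4}
'e' @ 3: {1,2,3,4}
'e' @ 4: {1,2,3,4}
'e' @ 5: {1,2,3,4}
'a' @ 6: {5,6}
'c' @ 7: {7}  ✓accept
after full input: {7}  (accept=7 in)

Answer: ACCEPT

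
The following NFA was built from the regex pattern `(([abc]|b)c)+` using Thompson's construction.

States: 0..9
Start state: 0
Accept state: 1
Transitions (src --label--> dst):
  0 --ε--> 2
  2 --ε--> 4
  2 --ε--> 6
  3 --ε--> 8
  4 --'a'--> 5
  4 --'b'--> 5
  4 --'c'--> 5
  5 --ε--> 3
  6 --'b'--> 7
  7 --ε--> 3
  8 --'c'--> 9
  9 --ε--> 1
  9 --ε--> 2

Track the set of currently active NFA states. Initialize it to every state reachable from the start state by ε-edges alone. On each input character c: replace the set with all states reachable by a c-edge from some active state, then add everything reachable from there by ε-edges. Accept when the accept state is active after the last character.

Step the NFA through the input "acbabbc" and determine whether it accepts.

Answer: REJECT

Derivation:
initial (ε-close {0}): {0,2,4,6}
'a' @ 1: {3,5,8}
'c' @ 2: {1,2,4,6,9}  ✓accept
'b' @ 3: {3,5,7,8}
'a' @ 4: {}  — no active states
rest 'bbc' ignored (set empty)
end set {} — state 1 not in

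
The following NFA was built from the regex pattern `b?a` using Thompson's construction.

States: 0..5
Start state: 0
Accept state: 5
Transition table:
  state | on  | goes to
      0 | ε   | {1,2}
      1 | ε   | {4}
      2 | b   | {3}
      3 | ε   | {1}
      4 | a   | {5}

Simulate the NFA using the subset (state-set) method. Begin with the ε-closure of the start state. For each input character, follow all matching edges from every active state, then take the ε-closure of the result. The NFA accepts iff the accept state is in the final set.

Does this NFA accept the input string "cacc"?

Answer: REJECT

Steps:
start: ε-closure({0}) = {0,1,2,4}
'c' @ 1: {}  — no active states
rest 'acc' ignored (set empty)
end set {} — state 5 not in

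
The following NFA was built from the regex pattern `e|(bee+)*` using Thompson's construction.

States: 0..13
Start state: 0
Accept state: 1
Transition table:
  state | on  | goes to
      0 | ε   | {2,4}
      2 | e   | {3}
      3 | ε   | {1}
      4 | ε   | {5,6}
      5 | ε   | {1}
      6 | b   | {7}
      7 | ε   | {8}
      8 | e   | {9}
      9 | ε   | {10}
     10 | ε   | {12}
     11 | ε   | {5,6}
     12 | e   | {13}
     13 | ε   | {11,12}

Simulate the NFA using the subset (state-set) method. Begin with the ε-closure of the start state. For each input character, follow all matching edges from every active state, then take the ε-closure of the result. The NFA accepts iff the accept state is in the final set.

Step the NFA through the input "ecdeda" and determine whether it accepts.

start: ε-closure({0}) = {0,1,2,4,5,6}
'e' @ 1: {1,3}  [accepting]
'c' @ 2: {}  — dead — no transitions
rest 'deda' ignored (set empty)
after full input: {}  (accept=1 not in)

Answer: REJECT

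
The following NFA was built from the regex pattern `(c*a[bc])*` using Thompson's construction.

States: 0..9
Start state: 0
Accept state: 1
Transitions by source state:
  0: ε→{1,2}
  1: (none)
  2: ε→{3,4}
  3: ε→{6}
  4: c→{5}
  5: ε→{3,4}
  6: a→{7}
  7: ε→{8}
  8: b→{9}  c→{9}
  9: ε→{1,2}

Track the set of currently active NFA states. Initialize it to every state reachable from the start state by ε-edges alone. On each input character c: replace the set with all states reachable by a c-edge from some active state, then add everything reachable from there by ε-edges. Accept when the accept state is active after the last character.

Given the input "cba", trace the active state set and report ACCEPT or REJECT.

Answer: REJECT

Derivation:
initial (ε-close {0}): {0,1,2,3,4,6}
'c' @ 1: {3,4,5,6}
'b' @ 2: {}  — no active states
rest 'a' ignored (set empty)
final: {}; accept 1 not in set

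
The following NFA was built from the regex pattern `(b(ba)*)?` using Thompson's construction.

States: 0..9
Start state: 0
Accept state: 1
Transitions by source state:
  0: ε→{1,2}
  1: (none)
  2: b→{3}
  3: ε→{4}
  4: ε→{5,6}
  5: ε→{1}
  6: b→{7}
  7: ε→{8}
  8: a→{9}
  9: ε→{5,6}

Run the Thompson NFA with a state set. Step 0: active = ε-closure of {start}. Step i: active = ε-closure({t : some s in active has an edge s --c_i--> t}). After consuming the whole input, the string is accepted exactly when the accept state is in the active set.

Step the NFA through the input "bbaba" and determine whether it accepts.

Answer: ACCEPT

Steps:
start: ε-closure({0}) = {0,1,2}
'b' @ 1: {1,3,4,5,6}  [accepting]
'b' @ 2: {7,8}
'a' @ 3: {1,5,6,9}  [accepting]
'b' @ 4: {7,8}
'a' @ 5: {1,5,6,9}  [accepting]
end set {1,5,6,9} — state 1 in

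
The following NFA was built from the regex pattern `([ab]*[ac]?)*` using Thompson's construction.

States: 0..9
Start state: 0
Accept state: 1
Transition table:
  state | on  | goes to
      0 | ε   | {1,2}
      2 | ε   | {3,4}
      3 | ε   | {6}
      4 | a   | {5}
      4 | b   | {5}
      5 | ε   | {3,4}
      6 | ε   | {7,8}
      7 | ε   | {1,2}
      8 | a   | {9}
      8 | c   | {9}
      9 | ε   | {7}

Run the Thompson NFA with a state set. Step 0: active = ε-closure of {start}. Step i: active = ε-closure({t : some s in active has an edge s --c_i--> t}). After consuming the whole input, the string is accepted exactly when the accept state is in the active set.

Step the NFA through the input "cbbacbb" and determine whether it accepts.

Answer: ACCEPT

Steps:
initial (ε-close {0}): {0,1,2,3,4,6,7,8}
'c' @ 1: {1,2,3,4,6,7,8,9}  [accepting]
'b' @ 2: {1,2,3,4,5,6,7,8}  [accepting]
'b' @ 3: {1,2,3,4,5,6,7,8}  [accepting]
'a' @ 4: {1,2,3,4,5,6,7,8,9}  [accepting]
'c' @ 5: {1,2,3,4,6,7,8,9}  [accepting]
'b' @ 6: {1,2,3,4,5,6,7,8}  [accepting]
'b' @ 7: {1,2,3,4,5,6,7,8}  [accepting]
end set {1,2,3,4,5,6,7,8} — state 1 in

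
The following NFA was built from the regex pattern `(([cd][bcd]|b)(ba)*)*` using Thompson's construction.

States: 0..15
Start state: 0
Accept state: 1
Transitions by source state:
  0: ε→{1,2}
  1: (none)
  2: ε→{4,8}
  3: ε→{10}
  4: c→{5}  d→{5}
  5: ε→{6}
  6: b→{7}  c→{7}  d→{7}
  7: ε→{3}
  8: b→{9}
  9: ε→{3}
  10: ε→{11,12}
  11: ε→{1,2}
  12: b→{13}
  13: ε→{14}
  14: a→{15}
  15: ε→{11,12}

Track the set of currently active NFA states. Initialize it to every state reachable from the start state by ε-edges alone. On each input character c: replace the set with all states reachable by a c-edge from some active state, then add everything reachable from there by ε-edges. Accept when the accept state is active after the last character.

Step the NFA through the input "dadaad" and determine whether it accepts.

Answer: REJECT

Derivation:
start: ε-closure({0}) = {0,1,2,4,8}
'd' @ 1: {5,6}
'a' @ 2: {}  — no active states
rest 'daad' ignored (set empty)
final: {}; accept 1 not in set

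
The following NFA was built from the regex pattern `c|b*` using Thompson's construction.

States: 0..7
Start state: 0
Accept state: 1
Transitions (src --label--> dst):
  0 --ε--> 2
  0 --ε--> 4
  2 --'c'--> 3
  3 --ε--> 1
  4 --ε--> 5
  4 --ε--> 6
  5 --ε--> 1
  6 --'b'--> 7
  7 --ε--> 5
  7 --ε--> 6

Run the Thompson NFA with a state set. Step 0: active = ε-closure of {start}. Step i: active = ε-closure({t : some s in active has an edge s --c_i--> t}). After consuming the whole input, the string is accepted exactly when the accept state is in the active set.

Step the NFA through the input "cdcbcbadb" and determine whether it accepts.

initial (ε-close {0}): {0,1,2,4,5,6}
'c' @ 1: {1,3}  [accepting]
'd' @ 2: {}  — state set empty
rest 'cbcbadb' ignored (set empty)
final: {}; accept 1 not in set

Answer: REJECT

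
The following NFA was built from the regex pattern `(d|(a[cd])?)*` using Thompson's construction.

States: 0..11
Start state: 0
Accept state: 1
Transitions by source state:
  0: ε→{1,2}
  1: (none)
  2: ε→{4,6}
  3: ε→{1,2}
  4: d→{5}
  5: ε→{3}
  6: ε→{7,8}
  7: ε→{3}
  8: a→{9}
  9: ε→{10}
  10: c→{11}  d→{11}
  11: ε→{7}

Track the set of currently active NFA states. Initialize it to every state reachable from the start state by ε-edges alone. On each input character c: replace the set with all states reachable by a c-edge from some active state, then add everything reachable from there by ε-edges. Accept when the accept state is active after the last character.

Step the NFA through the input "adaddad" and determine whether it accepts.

start: ε-closure({0}) = {0,1,2,3,4,6,7,8}
'a' @ 1: {9,10}
'd' @ 2: {1,2,3,4,6,7,8,11}  ✓accept
'a' @ 3: {9,10}
'd' @ 4: {1,2,3,4,6,7,8,11}  ✓accept
'd' @ 5: {1,2,3,4,5,6,7,8}  ✓accept
'a' @ 6: {9,10}
'd' @ 7: {1,2,3,4,6,7,8,11}  ✓accept
final: {1,2,3,4,6,7,8,11}; accept 1 in set

Answer: ACCEPT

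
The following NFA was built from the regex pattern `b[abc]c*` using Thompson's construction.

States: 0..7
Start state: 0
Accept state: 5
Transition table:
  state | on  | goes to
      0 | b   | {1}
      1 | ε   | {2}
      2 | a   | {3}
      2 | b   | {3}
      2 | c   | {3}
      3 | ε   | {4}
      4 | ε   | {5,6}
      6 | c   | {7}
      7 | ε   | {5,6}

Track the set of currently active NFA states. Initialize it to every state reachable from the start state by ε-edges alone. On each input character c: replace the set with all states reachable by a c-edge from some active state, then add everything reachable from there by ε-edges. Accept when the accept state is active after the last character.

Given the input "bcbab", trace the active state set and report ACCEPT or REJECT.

S₀ = ε-closure({0}) = {0}
'b' @ 1: {1,2}
'c' @ 2: {3,4,5,6}  (accept∈set)
'b' @ 3: {}  — dead — no transitions
rest 'ab' ignored (set empty)
end set {} — state 5 not in

Answer: REJECT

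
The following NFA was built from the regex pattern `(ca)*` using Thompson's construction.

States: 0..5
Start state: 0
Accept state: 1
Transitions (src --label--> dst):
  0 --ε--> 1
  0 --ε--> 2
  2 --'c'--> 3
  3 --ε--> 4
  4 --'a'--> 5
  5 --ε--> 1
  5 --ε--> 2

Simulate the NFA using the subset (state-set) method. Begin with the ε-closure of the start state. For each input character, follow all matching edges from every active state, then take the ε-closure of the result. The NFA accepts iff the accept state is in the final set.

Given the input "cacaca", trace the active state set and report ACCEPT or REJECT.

Answer: ACCEPT

Steps:
initial (ε-close {0}): {0,1,2}
'c' @ 1: {3,4}
'a' @ 2: {1,2,5}  ✓accept
'c' @ 3: {3,4}
'a' @ 4: {1,2,5}  ✓accept
'c' @ 5: {3,4}
'a' @ 6: {1,2,5}  ✓accept
after full input: {1,2,5}  (accept=1 in)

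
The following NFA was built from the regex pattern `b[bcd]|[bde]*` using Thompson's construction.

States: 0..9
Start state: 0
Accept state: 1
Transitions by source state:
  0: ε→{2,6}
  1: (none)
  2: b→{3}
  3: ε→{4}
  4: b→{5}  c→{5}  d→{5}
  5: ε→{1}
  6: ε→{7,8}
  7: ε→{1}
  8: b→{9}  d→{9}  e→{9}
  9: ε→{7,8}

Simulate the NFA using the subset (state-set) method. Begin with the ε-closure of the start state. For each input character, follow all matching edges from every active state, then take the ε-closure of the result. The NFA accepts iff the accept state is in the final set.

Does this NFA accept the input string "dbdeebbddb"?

initial (ε-close {0}): {0,1,2,6,7,8}
'd' @ 1: {1,7,8,9}  [accepting]
'b' @ 2: {1,7,8,9}  [accepting]
'd' @ 3: {1,7,8,9}  [accepting]
'e' @ 4: {1,7,8,9}  [accepting]
'e' @ 5: {1,7,8,9}  [accepting]
'b' @ 6: {1,7,8,9}  [accepting]
'b' @ 7: {1,7,8,9}  [accepting]
'd' @ 8: {1,7,8,9}  [accepting]
'd' @ 9: {1,7,8,9}  [accepting]
'b' @ 10: {1,7,8,9}  [accepting]
final: {1,7,8,9}; accept 1 in set

Answer: ACCEPT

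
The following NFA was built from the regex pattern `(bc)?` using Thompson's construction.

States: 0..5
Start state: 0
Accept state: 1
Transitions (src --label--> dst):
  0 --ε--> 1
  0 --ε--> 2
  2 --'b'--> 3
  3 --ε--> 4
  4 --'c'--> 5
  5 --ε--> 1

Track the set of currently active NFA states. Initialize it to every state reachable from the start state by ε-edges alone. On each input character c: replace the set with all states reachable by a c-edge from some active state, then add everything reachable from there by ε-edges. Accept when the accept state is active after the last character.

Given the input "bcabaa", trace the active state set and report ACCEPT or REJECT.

S₀ = ε-closure({0}) = {0,1,2}
'b' @ 1: {3,4}
'c' @ 2: {1,5}  (accept∈set)
'a' @ 3: {}  — no active states
rest 'baa' ignored (set empty)
final: {}; accept 1 not in set

Answer: REJECT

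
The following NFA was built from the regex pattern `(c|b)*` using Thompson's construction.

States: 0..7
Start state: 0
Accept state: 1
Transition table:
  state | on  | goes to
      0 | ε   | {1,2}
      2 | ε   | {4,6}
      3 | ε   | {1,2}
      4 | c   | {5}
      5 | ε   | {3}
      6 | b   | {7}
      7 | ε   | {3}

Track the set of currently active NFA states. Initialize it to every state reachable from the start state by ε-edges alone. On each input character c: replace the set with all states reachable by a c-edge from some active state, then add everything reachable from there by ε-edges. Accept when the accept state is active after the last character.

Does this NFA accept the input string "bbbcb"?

Answer: ACCEPT

Derivation:
S₀ = ε-closure({0}) = {0,1,2,4,6}
'b' @ 1: {1,2,3,4,6,7}  ✓accept
'b' @ 2: {1,2,3,4,6,7}  ✓accept
'b' @ 3: {1,2,3,4,6,7}  ✓accept
'c' @ 4: {1,2,3,4,5,6}  ✓accept
'b' @ 5: {1,2,3,4,6,7}  ✓accept
end set {1,2,3,4,6,7} — state 1 in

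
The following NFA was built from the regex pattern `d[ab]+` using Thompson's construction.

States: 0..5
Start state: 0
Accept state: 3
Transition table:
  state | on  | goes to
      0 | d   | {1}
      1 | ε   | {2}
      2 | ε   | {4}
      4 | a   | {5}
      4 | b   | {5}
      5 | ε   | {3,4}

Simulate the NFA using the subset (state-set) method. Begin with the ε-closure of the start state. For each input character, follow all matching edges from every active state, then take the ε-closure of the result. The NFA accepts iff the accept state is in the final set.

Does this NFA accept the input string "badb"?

start: ε-closure({0}) = {0}
'b' @ 1: {}  — no active states
rest 'adb' ignored (set empty)
end set {} — state 3 not in

Answer: REJECT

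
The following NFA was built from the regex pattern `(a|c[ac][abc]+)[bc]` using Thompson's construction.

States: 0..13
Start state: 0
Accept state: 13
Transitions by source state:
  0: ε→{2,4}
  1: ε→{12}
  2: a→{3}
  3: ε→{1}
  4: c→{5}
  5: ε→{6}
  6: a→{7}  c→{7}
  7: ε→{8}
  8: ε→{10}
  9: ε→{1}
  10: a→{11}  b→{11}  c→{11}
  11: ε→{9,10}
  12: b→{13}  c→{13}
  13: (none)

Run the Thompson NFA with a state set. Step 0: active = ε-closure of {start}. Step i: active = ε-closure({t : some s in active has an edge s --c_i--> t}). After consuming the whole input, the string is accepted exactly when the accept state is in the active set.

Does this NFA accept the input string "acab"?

start: ε-closure({0}) = {0,2,4}
'a' @ 1: {1,3,12}
'c' @ 2: {13}  ✓accept
'a' @ 3: {}  — no active states
rest 'b' ignored (set empty)
end set {} — state 13 not in

Answer: REJECT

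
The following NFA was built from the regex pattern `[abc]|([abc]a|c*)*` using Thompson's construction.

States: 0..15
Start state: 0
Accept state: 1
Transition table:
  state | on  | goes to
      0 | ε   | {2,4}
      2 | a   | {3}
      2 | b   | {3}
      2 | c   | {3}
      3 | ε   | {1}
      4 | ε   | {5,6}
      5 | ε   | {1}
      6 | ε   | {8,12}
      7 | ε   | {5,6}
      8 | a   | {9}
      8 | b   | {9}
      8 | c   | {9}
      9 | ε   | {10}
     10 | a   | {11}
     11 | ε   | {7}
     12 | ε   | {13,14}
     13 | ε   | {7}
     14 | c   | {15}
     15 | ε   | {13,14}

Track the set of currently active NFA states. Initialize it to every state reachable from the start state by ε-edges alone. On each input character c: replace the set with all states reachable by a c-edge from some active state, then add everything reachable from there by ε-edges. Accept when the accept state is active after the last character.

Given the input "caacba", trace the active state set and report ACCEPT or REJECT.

S₀ = ε-closure({0}) = {0,1,2,4,5,6,7,8,12,13,14}
'c' @ 1: {1,3,5,6,7,8,9,10,12,13,14,15}  ✓accept
'a' @ 2: {1,5,6,7,8,9,10,11,12,13,14}  ✓accept
'a' @ 3: {1,5,6,7,8,9,10,11,12,13,14}  ✓accept
'c' @ 4: {1,5,6,7,8,9,10,12,13,14,15}  ✓accept
'b' @ 5: {9,10}
'a' @ 6: {1,5,6,7,8,11,12,13,14}  ✓accept
final: {1,5,6,7,8,11,12,13,14}; accept 1 in set

Answer: ACCEPT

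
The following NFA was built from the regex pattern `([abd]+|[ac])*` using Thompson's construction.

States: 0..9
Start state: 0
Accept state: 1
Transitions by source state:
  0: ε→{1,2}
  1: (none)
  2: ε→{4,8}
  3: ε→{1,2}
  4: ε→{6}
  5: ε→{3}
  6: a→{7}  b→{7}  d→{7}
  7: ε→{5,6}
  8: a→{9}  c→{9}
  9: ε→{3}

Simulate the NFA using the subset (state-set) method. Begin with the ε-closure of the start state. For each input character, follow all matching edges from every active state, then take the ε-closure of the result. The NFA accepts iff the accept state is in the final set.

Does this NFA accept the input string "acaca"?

S₀ = ε-closure({0}) = {0,1,2,4,6,8}
'a' @ 1: {1,2,3,4,5,6,7,8,9}  ✓accept
'c' @ 2: {1,2,3,4,6,8,9}  ✓accept
'a' @ 3: {1,2,3,4,5,6,7,8,9}  ✓accept
'c' @ 4: {1,2,3,4,6,8,9}  ✓accept
'a' @ 5: {1,2,3,4,5,6,7,8,9}  ✓accept
after full input: {1,2,3,4,5,6,7,8,9}  (accept=1 in)

Answer: ACCEPT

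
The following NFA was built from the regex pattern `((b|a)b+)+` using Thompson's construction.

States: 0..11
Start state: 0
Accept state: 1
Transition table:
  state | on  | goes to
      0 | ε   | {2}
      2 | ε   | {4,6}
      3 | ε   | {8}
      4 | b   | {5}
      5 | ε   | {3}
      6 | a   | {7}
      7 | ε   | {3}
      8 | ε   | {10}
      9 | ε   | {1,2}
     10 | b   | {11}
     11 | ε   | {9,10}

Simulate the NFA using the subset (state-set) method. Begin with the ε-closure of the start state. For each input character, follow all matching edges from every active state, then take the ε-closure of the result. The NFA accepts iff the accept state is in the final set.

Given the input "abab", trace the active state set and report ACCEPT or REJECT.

start: ε-closure({0}) = {0,2,4,6}
'a' @ 1: {3,7,8,10}
'b' @ 2: {1,2,4,6,9,10,11}  (accept∈set)
'a' @ 3: {3,7,8,10}
'b' @ 4: {1,2,4,6,9,10,11}  (accept∈set)
end set {1,2,4,6,9,10,11} — state 1 in

Answer: ACCEPT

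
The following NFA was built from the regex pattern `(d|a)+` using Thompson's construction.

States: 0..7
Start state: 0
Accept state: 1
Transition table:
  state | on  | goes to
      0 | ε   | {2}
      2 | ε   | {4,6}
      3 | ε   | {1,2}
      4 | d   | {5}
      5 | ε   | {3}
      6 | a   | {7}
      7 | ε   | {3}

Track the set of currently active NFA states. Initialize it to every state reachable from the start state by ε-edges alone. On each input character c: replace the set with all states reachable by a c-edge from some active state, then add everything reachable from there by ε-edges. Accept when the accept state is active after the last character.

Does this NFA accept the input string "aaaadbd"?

S₀ = ε-closure({0}) = {0,2,4,6}
'a' @ 1: {1,2,3,4,6,7}  (accept∈set)
'a' @ 2: {1,2,3,4,6,7}  (accept∈set)
'a' @ 3: {1,2,3,4,6,7}  (accept∈set)
'a' @ 4: {1,2,3,4,6,7}  (accept∈set)
'd' @ 5: {1,2,3,4,5,6}  (accept∈set)
'b' @ 6: {}  — state set empty
rest 'd' ignored (set empty)
end set {} — state 1 not in

Answer: REJECT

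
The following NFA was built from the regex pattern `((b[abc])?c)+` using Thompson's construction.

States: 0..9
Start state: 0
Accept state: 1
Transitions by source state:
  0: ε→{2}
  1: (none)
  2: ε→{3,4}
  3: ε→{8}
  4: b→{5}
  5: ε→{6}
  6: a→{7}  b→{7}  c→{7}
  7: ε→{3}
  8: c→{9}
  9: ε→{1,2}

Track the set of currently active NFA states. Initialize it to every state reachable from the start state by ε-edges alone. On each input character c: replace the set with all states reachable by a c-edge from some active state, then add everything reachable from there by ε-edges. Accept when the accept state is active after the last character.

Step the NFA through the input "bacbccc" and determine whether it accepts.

start: ε-closure({0}) = {0,2,3,4,8}
'b' @ 1: {5,6}
'a' @ 2: {3,7,8}
'c' @ 3: {1,2,3,4,8,9}  (accept∈set)
'b' @ 4: {5,6}
'c' @ 5: {3,7,8}
'c' @ 6: {1,2,3,4,8,9}  (accept∈set)
'c' @ 7: {1,2,3,4,8,9}  (accept∈set)
after full input: {1,2,3,4,8,9}  (accept=1 in)

Answer: ACCEPT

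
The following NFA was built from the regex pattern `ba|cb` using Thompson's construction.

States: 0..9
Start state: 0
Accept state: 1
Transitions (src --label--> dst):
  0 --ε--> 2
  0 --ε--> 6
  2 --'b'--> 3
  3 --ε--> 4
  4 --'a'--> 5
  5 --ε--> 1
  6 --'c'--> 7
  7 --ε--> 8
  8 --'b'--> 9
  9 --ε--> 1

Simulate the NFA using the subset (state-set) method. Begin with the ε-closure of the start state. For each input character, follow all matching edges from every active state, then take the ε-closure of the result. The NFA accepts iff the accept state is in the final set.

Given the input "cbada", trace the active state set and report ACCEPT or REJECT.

initial (ε-close {0}): {0,2,6}
'c' @ 1: {7,8}
'b' @ 2: {1,9}  ✓accept
'a' @ 3: {}  — dead — no transitions
rest 'da' ignored (set empty)
final: {}; accept 1 not in set

Answer: REJECT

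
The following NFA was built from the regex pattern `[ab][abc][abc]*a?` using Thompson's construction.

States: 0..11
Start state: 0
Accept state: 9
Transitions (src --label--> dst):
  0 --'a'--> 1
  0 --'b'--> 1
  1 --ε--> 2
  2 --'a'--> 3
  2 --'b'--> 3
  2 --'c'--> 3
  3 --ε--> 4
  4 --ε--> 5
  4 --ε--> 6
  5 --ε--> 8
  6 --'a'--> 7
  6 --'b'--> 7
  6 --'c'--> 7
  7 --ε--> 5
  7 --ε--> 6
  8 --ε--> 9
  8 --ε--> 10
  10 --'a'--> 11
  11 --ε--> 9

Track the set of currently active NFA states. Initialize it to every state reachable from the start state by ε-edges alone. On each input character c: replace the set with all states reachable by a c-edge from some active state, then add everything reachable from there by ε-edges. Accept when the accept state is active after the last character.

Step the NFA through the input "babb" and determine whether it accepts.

Answer: ACCEPT

Derivation:
S₀ = ε-closure({0}) = {0}
'b' @ 1: {1,2}
'a' @ 2: {3,4,5,6,8,9,10}  ✓accept
'b' @ 3: {5,6,7,8,9,10}  ✓accept
'b' @ 4: {5,6,7,8,9,10}  ✓accept
after full input: {5,6,7,8,9,10}  (accept=9 in)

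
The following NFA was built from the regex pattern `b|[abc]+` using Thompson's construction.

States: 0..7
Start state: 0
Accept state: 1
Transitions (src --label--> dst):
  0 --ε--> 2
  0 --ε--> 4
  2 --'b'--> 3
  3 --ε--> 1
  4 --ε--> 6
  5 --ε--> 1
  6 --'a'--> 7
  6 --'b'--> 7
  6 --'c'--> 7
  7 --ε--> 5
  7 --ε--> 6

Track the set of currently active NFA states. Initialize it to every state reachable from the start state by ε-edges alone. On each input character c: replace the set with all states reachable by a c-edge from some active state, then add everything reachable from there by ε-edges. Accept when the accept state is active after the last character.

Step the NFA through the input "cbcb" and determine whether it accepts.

Answer: ACCEPT

Trace:
start: ε-closure({0}) = {0,2,4,6}
'c' @ 1: {1,5,6,7}  [accepting]
'b' @ 2: {1,5,6,7}  [accepting]
'c' @ 3: {1,5,6,7}  [accepting]
'b' @ 4: {1,5,6,7}  [accepting]
end set {1,5,6,7} — state 1 in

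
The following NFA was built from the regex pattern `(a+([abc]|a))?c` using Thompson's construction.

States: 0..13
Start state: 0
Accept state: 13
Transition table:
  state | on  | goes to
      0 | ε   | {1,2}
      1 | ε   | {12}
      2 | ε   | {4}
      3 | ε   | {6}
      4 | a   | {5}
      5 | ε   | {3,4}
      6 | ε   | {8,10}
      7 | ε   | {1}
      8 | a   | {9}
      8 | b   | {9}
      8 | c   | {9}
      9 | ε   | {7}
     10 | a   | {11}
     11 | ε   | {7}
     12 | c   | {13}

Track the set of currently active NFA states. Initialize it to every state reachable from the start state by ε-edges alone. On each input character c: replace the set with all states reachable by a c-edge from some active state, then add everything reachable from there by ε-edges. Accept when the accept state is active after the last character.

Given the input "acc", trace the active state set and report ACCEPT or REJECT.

S₀ = ε-closure({0}) = {0,1,2,4,12}
'a' @ 1: {3,4,5,6,8,10}
'c' @ 2: {1,7,9,12}
'c' @ 3: {13}  ✓accept
end set {13} — state 13 in

Answer: ACCEPT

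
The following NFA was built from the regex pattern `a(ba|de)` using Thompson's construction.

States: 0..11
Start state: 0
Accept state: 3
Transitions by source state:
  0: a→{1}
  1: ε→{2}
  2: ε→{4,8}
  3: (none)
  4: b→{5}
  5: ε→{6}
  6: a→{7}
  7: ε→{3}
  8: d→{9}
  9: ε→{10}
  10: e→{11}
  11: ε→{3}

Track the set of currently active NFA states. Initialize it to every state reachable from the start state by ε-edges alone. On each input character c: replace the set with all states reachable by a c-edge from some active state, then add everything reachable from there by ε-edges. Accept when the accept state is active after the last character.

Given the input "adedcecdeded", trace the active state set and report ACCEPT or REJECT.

start: ε-closure({0}) = {0}
'a' @ 1: {1,2,4,8}
'd' @ 2: {9,10}
'e' @ 3: {3,11}  [accepting]
'd' @ 4: {}  — dead — no transitions
rest 'cecdeded' ignored (set empty)
end set {} — state 3 not in

Answer: REJECT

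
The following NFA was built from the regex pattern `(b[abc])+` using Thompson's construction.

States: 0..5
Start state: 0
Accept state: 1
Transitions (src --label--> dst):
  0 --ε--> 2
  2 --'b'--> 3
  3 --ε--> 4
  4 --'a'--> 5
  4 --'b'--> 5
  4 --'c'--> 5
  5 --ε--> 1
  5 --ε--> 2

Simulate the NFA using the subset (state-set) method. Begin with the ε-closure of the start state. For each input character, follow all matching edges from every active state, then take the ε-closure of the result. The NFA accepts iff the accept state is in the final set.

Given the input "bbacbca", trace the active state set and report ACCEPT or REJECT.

S₀ = ε-closure({0}) = {0,2}
'b' @ 1: {3,4}
'b' @ 2: {1,2,5}  ✓accept
'a' @ 3: {}  — state set empty
rest 'cbca' ignored (set empty)
after full input: {}  (accept=1 not in)

Answer: REJECT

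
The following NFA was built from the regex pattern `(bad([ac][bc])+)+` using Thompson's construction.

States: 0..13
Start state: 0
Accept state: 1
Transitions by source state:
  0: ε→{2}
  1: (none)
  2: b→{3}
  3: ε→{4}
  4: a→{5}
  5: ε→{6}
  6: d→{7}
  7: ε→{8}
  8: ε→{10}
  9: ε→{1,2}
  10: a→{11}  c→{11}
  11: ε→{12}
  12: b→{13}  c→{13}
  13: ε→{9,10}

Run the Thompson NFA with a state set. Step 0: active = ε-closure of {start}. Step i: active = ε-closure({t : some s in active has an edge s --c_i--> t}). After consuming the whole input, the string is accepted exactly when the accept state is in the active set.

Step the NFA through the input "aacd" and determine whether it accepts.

Answer: REJECT

Steps:
initial (ε-close {0}): {0,2}
'a' @ 1: {}  — state set empty
rest 'acd' ignored (set empty)
end set {} — state 1 not in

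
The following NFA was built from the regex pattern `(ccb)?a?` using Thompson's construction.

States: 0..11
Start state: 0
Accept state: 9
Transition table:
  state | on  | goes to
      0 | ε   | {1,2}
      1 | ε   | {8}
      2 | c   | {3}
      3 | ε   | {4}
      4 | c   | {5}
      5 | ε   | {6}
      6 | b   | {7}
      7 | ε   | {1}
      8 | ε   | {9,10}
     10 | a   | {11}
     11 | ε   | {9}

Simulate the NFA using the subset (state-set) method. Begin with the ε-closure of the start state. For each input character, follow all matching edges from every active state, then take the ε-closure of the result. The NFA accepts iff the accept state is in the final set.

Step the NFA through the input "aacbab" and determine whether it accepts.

initial (ε-close {0}): {0,1,2,8,9,10}
'a' @ 1: {9,11}  [accepting]
'a' @ 2: {}  — state set empty
rest 'cbab' ignored (set empty)
end set {} — state 9 not in

Answer: REJECT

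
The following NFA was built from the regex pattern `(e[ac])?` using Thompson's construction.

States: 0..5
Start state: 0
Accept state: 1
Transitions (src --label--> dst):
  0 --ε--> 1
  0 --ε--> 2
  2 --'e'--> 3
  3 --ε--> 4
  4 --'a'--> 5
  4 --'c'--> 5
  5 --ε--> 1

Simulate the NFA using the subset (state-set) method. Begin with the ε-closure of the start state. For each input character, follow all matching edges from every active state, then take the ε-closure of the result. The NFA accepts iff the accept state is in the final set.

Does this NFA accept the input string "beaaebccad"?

start: ε-closure({0}) = {0,1,2}
'b' @ 1: {}  — state set empty
rest 'eaaebccad' ignored (set empty)
end set {} — state 1 not in

Answer: REJECT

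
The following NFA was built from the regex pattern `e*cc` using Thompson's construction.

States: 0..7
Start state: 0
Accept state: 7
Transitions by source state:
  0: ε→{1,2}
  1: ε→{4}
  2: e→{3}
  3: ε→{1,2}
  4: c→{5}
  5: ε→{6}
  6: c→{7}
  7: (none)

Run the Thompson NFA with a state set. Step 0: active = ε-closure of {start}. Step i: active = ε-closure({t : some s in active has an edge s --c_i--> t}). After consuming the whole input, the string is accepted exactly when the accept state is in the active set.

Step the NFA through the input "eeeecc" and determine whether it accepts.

Answer: ACCEPT

Trace:
S₀ = ε-closure({0}) = {0,1,2,4}
'e' @ 1: {1,2,3,4}
'e' @ 2: {1,2,3,4}
'e' @ 3: {1,2,3,4}
'e' @ 4: {1,2,3,4}
'c' @ 5: {5,6}
'c' @ 6: {7}  ✓accept
after full input: {7}  (accept=7 in)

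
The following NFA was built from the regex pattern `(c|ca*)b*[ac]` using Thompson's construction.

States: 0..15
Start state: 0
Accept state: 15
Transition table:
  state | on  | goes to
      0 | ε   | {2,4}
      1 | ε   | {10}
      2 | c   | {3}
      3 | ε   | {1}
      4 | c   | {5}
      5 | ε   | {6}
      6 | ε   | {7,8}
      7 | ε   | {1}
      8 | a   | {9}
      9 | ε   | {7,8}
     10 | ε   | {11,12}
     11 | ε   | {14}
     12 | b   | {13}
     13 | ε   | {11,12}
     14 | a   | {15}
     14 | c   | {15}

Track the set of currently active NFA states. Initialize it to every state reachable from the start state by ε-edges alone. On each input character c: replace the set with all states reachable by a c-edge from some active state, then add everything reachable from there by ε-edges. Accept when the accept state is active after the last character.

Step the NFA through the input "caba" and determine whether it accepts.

Answer: ACCEPT

Trace:
start: ε-closure({0}) = {0,2,4}
'c' @ 1: {1,3,5,6,7,8,10,11,12,14}
'a' @ 2: {1,7,8,9,10,11,12,14,15}  ✓accept
'b' @ 3: {11,12,13,14}
'a' @ 4: {15}  ✓accept
final: {15}; accept 15 in set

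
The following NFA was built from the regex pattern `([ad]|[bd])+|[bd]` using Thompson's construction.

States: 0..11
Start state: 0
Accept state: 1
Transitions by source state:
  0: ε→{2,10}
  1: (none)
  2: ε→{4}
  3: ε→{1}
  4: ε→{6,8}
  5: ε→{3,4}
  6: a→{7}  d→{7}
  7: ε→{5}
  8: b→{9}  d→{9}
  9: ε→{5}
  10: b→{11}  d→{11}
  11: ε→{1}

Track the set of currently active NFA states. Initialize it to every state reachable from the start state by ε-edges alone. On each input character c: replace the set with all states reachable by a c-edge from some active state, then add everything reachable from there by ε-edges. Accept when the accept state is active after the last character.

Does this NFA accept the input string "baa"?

Answer: ACCEPT

Derivation:
S₀ = ε-closure({0}) = {0,2,4,6,8,10}
'b' @ 1: {1,3,4,5,6,8,9,11}  [accepting]
'a' @ 2: {1,3,4,5,6,7,8}  [accepting]
'a' @ 3: {1,3,4,5,6,7,8}  [accepting]
after full input: {1,3,4,5,6,7,8}  (accept=1 in)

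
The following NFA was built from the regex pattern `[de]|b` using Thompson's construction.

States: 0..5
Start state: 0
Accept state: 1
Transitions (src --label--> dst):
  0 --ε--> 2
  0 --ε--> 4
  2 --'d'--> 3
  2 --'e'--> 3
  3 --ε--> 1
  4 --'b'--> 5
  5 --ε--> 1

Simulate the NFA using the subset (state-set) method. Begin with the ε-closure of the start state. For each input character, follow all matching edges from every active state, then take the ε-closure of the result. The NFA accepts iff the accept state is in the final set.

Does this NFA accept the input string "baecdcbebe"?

Answer: REJECT

Trace:
initial (ε-close {0}): {0,2,4}
'b' @ 1: {1,5}  (accept∈set)
'a' @ 2: {}  — dead — no transitions
rest 'ecdcbebe' ignored (set empty)
final: {}; accept 1 not in set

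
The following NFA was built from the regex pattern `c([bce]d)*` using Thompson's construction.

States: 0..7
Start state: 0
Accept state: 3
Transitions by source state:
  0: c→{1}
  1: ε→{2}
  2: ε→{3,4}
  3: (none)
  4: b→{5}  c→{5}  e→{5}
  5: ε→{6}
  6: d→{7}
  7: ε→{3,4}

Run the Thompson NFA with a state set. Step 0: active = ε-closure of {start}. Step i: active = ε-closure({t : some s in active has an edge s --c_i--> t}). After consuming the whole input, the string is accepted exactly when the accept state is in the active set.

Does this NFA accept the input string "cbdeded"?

start: ε-closure({0}) = {0}
'c' @ 1: {1,2,3,4}  (accept∈set)
'b' @ 2: {5,6}
'd' @ 3: {3,4,7}  (accept∈set)
'e' @ 4: {5,6}
'd' @ 5: {3,4,7}  (accept∈set)
'e' @ 6: {5,6}
'd' @ 7: {3,4,7}  (accept∈set)
final: {3,4,7}; accept 3 in set

Answer: ACCEPT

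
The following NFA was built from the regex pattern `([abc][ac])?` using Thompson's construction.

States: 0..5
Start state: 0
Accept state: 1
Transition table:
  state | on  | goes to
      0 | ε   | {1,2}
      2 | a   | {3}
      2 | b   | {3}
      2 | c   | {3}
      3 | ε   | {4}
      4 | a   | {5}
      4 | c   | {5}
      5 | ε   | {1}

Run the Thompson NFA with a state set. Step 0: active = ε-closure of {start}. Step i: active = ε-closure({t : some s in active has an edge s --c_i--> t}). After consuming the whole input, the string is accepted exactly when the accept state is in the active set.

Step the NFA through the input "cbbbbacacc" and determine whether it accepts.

Answer: REJECT

Steps:
S₀ = ε-closure({0}) = {0,1,2}
'c' @ 1: {3,4}
'b' @ 2: {}  — state set empty
rest 'bbbacacc' ignored (set empty)
end set {} — state 1 not in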